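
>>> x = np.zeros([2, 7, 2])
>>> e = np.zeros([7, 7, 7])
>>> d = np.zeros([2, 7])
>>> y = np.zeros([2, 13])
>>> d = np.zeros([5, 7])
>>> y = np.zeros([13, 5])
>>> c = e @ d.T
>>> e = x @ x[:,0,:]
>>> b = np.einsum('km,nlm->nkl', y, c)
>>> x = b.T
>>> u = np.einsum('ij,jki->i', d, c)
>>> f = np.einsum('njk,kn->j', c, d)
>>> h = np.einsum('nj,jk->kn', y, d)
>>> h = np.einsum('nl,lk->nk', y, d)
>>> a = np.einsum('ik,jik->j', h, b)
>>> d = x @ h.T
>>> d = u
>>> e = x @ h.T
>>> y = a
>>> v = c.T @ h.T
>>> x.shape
(7, 13, 7)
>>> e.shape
(7, 13, 13)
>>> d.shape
(5,)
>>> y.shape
(7,)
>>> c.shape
(7, 7, 5)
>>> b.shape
(7, 13, 7)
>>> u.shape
(5,)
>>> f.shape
(7,)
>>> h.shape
(13, 7)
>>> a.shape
(7,)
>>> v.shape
(5, 7, 13)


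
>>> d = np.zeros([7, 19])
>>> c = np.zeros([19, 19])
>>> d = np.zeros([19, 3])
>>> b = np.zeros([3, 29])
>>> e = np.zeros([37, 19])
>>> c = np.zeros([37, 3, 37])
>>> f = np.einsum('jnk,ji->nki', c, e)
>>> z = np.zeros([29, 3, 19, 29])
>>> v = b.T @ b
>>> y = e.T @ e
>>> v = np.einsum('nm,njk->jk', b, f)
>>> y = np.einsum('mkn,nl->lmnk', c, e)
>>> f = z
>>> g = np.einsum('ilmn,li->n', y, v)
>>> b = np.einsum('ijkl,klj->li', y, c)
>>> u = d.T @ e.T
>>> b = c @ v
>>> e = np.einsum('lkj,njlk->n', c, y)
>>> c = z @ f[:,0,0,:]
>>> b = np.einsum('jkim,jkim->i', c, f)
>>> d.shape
(19, 3)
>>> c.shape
(29, 3, 19, 29)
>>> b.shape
(19,)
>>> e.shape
(19,)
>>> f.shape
(29, 3, 19, 29)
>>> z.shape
(29, 3, 19, 29)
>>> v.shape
(37, 19)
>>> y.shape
(19, 37, 37, 3)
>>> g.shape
(3,)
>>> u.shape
(3, 37)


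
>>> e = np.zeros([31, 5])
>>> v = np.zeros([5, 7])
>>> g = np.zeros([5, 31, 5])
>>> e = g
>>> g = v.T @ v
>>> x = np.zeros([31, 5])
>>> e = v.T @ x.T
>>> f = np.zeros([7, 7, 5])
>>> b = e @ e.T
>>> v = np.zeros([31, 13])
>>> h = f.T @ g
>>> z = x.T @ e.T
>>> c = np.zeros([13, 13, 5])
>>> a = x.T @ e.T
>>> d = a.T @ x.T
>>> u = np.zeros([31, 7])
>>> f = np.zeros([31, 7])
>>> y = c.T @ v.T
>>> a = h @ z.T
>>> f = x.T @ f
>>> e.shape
(7, 31)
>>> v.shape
(31, 13)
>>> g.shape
(7, 7)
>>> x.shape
(31, 5)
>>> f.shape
(5, 7)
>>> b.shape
(7, 7)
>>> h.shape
(5, 7, 7)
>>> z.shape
(5, 7)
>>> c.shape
(13, 13, 5)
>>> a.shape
(5, 7, 5)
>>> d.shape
(7, 31)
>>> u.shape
(31, 7)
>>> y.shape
(5, 13, 31)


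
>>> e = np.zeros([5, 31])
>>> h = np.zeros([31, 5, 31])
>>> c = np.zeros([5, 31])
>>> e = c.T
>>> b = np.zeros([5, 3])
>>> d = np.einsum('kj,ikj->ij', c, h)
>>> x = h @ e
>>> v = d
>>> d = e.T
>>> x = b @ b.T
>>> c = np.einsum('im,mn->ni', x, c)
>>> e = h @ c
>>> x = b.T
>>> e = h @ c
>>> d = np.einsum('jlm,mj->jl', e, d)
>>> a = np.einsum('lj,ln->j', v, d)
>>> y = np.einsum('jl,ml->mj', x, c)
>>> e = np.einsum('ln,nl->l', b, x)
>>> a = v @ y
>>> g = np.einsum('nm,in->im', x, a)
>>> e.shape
(5,)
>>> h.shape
(31, 5, 31)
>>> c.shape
(31, 5)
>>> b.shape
(5, 3)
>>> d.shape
(31, 5)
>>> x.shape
(3, 5)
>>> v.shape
(31, 31)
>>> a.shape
(31, 3)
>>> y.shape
(31, 3)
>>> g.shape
(31, 5)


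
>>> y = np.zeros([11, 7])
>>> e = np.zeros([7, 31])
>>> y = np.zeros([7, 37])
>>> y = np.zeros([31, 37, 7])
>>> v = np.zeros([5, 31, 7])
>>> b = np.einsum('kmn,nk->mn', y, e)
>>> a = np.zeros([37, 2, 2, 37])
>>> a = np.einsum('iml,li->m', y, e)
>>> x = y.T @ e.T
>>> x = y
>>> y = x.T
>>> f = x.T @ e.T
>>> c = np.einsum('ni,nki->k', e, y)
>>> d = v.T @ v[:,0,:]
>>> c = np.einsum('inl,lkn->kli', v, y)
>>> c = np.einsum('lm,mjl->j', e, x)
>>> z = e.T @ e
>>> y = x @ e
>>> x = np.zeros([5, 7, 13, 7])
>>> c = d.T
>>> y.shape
(31, 37, 31)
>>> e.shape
(7, 31)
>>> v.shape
(5, 31, 7)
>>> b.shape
(37, 7)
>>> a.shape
(37,)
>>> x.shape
(5, 7, 13, 7)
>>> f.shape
(7, 37, 7)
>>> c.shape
(7, 31, 7)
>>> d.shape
(7, 31, 7)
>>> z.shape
(31, 31)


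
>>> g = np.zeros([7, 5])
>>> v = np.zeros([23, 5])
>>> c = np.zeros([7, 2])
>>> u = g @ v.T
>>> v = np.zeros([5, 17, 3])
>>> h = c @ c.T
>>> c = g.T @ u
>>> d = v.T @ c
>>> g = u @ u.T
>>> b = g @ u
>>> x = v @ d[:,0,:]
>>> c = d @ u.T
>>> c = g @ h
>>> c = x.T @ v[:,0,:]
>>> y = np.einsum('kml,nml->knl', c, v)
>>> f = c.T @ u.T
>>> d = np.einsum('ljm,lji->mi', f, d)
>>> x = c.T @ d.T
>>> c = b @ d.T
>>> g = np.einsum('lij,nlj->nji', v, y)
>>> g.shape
(23, 3, 17)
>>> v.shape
(5, 17, 3)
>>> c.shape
(7, 7)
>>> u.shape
(7, 23)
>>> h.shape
(7, 7)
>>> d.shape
(7, 23)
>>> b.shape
(7, 23)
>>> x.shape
(3, 17, 7)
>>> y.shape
(23, 5, 3)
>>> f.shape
(3, 17, 7)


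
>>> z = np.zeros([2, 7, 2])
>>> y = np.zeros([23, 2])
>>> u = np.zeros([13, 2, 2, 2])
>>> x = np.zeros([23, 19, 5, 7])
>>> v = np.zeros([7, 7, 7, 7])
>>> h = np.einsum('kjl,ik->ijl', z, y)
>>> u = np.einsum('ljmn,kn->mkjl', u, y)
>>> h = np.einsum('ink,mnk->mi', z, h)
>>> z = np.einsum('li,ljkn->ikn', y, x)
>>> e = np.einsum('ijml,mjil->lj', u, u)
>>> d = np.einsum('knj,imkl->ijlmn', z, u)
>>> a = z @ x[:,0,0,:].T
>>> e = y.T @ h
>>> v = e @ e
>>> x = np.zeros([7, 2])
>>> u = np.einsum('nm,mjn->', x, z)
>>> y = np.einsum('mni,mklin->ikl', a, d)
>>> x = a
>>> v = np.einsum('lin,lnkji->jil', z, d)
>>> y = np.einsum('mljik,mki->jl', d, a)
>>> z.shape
(2, 5, 7)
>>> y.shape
(13, 7)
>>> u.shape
()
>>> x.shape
(2, 5, 23)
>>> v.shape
(23, 5, 2)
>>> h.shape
(23, 2)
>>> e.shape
(2, 2)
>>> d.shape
(2, 7, 13, 23, 5)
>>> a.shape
(2, 5, 23)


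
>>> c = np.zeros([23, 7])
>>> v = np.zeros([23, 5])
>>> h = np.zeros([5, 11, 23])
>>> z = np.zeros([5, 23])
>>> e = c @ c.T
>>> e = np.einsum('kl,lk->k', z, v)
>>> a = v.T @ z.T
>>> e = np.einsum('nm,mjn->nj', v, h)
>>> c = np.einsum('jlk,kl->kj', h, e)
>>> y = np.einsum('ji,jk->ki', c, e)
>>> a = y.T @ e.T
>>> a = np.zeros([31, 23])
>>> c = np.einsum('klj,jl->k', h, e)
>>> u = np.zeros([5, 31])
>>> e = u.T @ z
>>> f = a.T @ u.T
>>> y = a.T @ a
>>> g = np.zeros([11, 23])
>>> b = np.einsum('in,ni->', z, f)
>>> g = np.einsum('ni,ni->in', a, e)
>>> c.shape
(5,)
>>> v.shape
(23, 5)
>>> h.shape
(5, 11, 23)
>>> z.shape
(5, 23)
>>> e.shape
(31, 23)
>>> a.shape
(31, 23)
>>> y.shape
(23, 23)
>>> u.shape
(5, 31)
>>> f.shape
(23, 5)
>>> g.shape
(23, 31)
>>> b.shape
()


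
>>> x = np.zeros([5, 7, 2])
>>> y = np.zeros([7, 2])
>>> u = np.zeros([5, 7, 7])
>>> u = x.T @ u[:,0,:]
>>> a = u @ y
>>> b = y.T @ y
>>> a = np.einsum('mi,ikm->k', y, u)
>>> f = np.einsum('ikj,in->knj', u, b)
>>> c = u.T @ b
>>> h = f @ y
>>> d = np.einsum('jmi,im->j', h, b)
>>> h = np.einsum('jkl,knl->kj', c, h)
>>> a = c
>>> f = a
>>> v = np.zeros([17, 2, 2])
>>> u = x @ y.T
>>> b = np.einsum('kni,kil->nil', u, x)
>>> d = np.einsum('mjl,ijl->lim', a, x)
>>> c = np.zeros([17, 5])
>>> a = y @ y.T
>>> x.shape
(5, 7, 2)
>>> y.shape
(7, 2)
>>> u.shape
(5, 7, 7)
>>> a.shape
(7, 7)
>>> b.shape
(7, 7, 2)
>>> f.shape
(7, 7, 2)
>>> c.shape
(17, 5)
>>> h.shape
(7, 7)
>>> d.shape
(2, 5, 7)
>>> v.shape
(17, 2, 2)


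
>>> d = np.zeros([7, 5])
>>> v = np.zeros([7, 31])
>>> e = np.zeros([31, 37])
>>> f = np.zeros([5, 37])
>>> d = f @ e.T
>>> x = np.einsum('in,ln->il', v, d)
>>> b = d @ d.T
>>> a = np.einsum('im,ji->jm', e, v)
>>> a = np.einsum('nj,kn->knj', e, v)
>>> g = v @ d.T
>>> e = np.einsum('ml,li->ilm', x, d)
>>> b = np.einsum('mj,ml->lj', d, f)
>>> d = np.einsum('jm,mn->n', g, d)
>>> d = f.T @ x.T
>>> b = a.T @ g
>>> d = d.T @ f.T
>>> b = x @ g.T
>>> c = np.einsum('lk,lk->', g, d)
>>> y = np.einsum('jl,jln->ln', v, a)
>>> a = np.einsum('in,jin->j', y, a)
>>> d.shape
(7, 5)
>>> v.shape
(7, 31)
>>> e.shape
(31, 5, 7)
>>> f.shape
(5, 37)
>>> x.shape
(7, 5)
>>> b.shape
(7, 7)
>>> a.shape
(7,)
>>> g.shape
(7, 5)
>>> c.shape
()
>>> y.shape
(31, 37)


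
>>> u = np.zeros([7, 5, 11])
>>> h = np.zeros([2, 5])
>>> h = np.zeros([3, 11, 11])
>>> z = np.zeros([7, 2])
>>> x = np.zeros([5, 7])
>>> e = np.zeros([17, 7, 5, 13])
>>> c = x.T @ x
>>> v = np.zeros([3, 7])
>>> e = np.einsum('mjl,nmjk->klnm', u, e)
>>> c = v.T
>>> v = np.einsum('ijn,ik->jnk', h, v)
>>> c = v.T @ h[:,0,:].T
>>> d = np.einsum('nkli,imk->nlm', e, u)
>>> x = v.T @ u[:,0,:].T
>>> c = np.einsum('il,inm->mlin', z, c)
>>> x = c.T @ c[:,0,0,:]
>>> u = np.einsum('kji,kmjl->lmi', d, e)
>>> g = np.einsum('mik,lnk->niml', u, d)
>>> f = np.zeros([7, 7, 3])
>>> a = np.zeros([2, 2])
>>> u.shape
(7, 11, 5)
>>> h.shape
(3, 11, 11)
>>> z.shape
(7, 2)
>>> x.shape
(11, 7, 2, 11)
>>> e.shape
(13, 11, 17, 7)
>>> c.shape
(3, 2, 7, 11)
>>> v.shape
(11, 11, 7)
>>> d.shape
(13, 17, 5)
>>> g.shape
(17, 11, 7, 13)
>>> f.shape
(7, 7, 3)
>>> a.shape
(2, 2)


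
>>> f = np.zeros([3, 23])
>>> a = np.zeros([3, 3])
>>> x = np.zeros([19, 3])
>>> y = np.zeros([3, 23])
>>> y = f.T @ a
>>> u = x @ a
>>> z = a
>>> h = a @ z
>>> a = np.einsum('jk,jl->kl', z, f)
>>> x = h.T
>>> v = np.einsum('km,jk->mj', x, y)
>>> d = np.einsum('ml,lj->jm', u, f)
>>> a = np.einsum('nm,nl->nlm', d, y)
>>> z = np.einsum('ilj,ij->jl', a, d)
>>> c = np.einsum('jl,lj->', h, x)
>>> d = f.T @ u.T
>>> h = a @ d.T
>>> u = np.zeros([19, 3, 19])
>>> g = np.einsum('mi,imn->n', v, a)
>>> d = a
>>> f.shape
(3, 23)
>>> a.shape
(23, 3, 19)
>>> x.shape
(3, 3)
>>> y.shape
(23, 3)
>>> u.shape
(19, 3, 19)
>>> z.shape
(19, 3)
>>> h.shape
(23, 3, 23)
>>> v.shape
(3, 23)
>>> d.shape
(23, 3, 19)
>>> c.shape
()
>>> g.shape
(19,)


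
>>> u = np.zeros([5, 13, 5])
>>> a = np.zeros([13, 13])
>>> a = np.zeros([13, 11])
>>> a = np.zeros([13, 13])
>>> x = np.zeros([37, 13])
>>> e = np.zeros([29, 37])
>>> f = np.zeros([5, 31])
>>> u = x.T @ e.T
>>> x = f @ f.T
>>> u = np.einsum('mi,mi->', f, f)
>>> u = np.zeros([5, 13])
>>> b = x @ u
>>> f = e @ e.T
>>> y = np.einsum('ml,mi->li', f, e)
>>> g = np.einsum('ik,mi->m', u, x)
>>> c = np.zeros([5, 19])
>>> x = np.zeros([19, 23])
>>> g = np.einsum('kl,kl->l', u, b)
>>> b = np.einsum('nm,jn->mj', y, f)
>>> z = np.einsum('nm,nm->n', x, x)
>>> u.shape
(5, 13)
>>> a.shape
(13, 13)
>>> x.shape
(19, 23)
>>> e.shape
(29, 37)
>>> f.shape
(29, 29)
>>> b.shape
(37, 29)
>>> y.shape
(29, 37)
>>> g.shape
(13,)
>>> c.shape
(5, 19)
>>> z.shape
(19,)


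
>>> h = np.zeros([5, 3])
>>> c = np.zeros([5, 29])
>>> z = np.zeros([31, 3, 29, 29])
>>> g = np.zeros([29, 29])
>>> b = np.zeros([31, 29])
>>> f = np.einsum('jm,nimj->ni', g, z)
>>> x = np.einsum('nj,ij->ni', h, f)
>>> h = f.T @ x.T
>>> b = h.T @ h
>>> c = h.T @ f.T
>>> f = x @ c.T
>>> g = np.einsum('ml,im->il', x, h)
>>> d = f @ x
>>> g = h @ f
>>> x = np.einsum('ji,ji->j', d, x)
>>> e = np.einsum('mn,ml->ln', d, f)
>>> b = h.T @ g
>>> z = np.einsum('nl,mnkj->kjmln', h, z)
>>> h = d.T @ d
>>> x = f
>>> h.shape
(31, 31)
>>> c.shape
(5, 31)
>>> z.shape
(29, 29, 31, 5, 3)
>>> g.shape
(3, 5)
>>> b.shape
(5, 5)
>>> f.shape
(5, 5)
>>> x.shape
(5, 5)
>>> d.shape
(5, 31)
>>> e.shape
(5, 31)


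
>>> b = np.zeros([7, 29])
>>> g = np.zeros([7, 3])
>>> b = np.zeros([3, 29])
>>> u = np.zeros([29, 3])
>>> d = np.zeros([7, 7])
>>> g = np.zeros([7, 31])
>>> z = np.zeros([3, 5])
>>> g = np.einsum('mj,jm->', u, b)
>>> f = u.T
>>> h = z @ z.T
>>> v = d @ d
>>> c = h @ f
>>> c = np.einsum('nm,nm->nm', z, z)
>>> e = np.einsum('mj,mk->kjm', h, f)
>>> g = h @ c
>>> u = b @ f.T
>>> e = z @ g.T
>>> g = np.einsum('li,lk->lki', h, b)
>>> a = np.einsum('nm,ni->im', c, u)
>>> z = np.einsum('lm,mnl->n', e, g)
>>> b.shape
(3, 29)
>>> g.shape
(3, 29, 3)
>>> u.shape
(3, 3)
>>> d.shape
(7, 7)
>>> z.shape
(29,)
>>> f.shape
(3, 29)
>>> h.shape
(3, 3)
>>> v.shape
(7, 7)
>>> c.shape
(3, 5)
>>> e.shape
(3, 3)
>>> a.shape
(3, 5)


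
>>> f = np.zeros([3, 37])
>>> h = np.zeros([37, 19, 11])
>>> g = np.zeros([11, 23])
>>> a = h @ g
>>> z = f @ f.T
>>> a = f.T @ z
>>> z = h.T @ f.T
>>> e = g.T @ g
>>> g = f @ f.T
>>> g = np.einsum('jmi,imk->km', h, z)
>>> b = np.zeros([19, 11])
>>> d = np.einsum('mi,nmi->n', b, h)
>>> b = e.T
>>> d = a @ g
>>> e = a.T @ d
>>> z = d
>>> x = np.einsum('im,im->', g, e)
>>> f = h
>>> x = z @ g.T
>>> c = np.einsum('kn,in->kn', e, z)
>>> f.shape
(37, 19, 11)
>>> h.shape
(37, 19, 11)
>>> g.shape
(3, 19)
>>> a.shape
(37, 3)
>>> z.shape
(37, 19)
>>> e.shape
(3, 19)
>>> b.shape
(23, 23)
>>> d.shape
(37, 19)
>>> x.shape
(37, 3)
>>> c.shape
(3, 19)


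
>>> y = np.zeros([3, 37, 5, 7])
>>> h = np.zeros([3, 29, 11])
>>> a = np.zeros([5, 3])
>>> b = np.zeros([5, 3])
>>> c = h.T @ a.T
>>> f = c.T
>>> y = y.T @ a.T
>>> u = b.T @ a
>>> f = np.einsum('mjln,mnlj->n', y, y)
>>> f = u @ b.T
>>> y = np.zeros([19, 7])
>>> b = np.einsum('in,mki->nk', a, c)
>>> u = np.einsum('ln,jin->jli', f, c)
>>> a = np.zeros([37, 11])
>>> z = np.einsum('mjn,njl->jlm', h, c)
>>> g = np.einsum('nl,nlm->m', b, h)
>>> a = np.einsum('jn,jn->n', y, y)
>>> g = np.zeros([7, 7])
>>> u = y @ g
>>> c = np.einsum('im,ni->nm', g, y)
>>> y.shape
(19, 7)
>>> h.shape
(3, 29, 11)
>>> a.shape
(7,)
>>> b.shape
(3, 29)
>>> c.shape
(19, 7)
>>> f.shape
(3, 5)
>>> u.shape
(19, 7)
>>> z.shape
(29, 5, 3)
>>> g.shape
(7, 7)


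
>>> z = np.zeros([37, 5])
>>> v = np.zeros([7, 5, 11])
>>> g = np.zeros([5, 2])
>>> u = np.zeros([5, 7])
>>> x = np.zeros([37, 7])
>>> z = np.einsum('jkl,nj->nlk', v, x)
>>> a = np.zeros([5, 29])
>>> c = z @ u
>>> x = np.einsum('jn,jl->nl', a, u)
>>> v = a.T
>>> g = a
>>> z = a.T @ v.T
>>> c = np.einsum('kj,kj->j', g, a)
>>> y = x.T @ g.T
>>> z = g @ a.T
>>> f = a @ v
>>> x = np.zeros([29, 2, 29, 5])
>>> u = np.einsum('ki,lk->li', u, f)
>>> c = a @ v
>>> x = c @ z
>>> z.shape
(5, 5)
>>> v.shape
(29, 5)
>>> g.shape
(5, 29)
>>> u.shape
(5, 7)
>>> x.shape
(5, 5)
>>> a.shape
(5, 29)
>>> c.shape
(5, 5)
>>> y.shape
(7, 5)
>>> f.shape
(5, 5)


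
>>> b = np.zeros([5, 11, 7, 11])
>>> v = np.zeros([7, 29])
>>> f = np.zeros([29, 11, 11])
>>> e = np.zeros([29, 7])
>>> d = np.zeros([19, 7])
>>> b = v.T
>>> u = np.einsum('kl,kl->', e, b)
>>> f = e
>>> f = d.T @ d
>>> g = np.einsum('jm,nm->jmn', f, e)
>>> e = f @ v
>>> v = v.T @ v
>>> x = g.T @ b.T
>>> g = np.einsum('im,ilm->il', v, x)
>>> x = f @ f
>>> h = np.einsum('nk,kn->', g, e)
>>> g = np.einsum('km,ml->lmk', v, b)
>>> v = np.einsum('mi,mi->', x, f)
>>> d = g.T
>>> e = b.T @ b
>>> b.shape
(29, 7)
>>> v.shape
()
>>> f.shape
(7, 7)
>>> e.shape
(7, 7)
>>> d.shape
(29, 29, 7)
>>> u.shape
()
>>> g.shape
(7, 29, 29)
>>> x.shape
(7, 7)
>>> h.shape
()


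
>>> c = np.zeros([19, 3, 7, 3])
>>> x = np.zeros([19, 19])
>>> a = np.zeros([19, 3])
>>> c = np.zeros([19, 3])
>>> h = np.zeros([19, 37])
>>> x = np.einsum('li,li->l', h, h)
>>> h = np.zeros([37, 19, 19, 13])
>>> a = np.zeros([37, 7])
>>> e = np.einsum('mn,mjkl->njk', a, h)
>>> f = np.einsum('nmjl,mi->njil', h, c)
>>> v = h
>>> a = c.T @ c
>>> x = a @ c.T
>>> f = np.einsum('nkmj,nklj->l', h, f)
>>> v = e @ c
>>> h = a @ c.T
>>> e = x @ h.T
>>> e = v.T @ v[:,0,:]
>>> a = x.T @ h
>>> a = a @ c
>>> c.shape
(19, 3)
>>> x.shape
(3, 19)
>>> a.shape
(19, 3)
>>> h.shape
(3, 19)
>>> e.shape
(3, 19, 3)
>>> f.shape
(3,)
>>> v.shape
(7, 19, 3)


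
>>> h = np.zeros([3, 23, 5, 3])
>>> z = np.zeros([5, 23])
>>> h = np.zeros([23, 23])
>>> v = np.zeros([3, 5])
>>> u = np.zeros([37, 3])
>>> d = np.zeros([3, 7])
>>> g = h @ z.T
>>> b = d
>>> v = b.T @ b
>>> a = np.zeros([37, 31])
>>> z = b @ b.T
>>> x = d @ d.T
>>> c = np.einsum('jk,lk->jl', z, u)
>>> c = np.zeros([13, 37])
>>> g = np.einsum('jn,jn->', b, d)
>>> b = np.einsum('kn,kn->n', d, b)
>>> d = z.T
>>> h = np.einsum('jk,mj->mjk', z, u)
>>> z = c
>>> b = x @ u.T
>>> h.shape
(37, 3, 3)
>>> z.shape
(13, 37)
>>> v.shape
(7, 7)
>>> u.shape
(37, 3)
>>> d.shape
(3, 3)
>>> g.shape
()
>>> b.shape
(3, 37)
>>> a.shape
(37, 31)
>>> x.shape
(3, 3)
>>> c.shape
(13, 37)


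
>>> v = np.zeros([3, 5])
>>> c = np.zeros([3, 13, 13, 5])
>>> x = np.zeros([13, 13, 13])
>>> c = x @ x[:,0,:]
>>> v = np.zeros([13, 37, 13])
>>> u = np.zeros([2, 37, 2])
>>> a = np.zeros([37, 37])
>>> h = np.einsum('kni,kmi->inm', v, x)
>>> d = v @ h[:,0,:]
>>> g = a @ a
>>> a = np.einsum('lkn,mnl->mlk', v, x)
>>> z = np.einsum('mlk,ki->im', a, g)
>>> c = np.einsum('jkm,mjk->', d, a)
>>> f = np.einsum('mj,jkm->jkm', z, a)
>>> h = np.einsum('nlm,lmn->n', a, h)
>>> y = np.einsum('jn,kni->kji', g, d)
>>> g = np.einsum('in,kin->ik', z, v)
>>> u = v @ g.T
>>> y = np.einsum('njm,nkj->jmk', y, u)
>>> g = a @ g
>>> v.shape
(13, 37, 13)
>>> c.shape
()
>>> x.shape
(13, 13, 13)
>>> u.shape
(13, 37, 37)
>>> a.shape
(13, 13, 37)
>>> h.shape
(13,)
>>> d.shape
(13, 37, 13)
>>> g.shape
(13, 13, 13)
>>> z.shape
(37, 13)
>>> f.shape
(13, 13, 37)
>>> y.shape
(37, 13, 37)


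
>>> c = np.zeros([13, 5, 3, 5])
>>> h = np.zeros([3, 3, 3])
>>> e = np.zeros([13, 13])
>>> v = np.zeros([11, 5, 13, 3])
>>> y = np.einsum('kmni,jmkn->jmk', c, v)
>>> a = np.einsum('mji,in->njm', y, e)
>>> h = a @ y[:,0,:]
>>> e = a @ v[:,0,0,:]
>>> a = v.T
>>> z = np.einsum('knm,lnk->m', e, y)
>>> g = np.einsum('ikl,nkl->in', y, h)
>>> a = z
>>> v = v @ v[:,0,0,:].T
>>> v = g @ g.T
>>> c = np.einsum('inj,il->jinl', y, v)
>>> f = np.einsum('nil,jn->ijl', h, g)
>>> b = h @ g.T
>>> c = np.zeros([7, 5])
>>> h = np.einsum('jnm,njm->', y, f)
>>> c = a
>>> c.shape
(3,)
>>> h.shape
()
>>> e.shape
(13, 5, 3)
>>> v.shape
(11, 11)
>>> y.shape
(11, 5, 13)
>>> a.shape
(3,)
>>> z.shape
(3,)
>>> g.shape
(11, 13)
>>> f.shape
(5, 11, 13)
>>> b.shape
(13, 5, 11)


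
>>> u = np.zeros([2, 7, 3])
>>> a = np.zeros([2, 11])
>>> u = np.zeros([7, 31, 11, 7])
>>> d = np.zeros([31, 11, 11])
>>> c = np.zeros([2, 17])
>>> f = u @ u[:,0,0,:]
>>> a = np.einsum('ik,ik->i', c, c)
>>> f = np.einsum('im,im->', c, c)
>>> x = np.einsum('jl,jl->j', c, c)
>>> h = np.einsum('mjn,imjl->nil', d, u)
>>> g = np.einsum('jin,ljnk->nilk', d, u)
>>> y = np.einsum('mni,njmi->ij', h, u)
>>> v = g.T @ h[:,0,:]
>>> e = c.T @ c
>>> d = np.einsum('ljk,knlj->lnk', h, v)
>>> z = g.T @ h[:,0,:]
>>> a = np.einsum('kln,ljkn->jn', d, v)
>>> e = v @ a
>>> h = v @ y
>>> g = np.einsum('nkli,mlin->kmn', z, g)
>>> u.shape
(7, 31, 11, 7)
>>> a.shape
(7, 7)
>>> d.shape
(11, 7, 7)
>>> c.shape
(2, 17)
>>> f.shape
()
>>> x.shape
(2,)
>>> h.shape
(7, 7, 11, 31)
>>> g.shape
(7, 11, 7)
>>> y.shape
(7, 31)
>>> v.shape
(7, 7, 11, 7)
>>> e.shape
(7, 7, 11, 7)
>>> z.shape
(7, 7, 11, 7)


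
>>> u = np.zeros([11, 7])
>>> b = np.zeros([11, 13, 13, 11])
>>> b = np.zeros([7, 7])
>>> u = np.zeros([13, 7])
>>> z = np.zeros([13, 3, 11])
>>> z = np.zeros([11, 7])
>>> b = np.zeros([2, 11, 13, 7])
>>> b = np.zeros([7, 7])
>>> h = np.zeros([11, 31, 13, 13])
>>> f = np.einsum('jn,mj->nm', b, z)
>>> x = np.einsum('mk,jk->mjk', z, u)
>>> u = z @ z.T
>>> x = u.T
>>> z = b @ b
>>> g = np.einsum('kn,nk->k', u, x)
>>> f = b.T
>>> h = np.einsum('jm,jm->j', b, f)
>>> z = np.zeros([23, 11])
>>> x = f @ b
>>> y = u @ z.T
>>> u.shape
(11, 11)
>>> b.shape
(7, 7)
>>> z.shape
(23, 11)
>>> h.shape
(7,)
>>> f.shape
(7, 7)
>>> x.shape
(7, 7)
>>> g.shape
(11,)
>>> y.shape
(11, 23)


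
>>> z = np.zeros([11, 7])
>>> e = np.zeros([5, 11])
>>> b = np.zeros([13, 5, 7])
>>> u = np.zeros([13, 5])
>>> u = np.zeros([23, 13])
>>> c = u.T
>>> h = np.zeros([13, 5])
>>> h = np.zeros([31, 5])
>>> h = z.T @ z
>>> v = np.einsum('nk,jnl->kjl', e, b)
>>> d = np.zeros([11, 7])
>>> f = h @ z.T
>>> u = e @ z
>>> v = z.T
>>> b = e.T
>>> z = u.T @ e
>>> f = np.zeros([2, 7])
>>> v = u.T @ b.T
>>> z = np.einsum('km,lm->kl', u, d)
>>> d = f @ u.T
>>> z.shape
(5, 11)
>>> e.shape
(5, 11)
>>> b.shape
(11, 5)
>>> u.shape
(5, 7)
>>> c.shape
(13, 23)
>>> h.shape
(7, 7)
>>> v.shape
(7, 11)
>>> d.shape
(2, 5)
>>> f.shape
(2, 7)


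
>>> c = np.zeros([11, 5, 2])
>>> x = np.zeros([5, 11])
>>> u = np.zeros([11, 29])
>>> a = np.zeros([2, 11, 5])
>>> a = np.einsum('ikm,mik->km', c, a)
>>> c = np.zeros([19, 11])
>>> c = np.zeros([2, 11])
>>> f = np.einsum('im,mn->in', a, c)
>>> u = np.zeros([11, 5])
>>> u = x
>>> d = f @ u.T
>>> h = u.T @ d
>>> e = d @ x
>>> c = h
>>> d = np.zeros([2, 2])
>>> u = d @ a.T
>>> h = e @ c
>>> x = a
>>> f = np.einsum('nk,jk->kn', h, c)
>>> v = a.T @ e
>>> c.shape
(11, 5)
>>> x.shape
(5, 2)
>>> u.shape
(2, 5)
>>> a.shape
(5, 2)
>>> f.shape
(5, 5)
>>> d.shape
(2, 2)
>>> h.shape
(5, 5)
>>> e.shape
(5, 11)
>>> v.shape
(2, 11)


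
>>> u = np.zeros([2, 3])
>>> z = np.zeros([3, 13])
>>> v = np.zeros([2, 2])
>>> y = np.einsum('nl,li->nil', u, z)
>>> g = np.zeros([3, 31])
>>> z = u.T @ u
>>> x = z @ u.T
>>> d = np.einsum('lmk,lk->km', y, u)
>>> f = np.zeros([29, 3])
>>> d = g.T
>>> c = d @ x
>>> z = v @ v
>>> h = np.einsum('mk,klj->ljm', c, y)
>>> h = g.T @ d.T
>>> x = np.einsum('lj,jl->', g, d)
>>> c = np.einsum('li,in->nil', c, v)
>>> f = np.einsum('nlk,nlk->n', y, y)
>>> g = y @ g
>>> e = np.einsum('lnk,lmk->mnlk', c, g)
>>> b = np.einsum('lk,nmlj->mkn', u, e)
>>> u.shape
(2, 3)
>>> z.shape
(2, 2)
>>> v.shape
(2, 2)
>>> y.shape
(2, 13, 3)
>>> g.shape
(2, 13, 31)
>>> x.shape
()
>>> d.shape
(31, 3)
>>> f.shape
(2,)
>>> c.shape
(2, 2, 31)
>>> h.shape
(31, 31)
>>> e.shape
(13, 2, 2, 31)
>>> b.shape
(2, 3, 13)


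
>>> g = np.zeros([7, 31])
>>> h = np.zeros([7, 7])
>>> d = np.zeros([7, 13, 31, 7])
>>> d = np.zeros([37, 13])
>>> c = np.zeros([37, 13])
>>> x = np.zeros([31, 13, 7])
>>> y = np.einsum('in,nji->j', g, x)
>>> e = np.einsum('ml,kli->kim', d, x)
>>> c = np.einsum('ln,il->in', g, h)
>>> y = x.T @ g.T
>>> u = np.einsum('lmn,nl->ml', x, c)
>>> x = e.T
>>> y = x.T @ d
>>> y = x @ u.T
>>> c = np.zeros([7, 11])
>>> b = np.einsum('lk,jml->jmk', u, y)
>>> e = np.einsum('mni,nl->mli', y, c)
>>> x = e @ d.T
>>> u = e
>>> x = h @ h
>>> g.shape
(7, 31)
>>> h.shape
(7, 7)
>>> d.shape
(37, 13)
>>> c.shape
(7, 11)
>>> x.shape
(7, 7)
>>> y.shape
(37, 7, 13)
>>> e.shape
(37, 11, 13)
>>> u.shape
(37, 11, 13)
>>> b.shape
(37, 7, 31)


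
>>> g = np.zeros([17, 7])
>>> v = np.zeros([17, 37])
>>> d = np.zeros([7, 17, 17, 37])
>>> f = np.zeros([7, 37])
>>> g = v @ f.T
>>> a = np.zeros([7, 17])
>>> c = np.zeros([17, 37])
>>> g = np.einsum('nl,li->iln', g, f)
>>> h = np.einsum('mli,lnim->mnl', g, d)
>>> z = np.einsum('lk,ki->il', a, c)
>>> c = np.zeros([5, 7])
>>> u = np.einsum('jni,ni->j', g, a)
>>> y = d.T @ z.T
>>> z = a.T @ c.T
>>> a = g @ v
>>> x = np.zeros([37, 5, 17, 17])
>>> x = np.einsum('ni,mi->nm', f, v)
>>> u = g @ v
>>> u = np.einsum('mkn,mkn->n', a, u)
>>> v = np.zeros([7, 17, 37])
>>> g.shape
(37, 7, 17)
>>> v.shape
(7, 17, 37)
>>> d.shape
(7, 17, 17, 37)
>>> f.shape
(7, 37)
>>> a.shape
(37, 7, 37)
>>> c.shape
(5, 7)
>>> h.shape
(37, 17, 7)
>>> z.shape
(17, 5)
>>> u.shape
(37,)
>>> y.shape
(37, 17, 17, 37)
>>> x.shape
(7, 17)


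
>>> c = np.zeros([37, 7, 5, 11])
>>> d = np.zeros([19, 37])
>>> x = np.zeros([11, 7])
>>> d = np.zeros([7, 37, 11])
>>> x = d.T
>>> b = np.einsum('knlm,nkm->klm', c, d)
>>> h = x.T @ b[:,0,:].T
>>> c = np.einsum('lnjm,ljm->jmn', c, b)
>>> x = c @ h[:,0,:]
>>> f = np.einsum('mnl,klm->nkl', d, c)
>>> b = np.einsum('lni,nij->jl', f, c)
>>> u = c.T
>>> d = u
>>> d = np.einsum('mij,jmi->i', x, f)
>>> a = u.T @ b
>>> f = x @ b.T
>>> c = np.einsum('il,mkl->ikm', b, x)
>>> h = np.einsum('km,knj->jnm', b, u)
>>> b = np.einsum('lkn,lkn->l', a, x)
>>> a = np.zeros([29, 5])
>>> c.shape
(7, 11, 5)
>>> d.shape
(11,)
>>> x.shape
(5, 11, 37)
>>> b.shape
(5,)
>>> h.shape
(5, 11, 37)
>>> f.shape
(5, 11, 7)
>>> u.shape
(7, 11, 5)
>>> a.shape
(29, 5)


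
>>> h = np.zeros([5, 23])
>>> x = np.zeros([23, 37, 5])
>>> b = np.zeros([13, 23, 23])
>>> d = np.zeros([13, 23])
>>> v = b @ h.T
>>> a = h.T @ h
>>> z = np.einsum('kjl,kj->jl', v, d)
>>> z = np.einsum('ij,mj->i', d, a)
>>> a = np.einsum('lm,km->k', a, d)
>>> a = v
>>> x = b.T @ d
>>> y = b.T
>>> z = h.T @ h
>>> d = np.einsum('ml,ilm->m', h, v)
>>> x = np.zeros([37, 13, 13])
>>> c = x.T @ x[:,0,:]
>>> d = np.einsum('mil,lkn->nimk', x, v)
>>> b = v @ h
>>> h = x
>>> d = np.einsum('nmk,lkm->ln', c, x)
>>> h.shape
(37, 13, 13)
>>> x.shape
(37, 13, 13)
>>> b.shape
(13, 23, 23)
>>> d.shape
(37, 13)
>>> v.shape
(13, 23, 5)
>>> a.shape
(13, 23, 5)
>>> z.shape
(23, 23)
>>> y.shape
(23, 23, 13)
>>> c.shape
(13, 13, 13)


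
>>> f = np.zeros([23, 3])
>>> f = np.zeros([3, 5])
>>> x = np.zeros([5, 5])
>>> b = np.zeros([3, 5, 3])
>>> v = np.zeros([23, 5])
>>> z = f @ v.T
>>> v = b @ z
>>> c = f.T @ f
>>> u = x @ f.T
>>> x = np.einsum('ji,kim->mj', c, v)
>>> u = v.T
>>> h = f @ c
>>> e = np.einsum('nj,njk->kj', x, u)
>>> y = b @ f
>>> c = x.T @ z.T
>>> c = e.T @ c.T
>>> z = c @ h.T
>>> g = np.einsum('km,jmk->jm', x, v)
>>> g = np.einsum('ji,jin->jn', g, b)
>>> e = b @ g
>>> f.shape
(3, 5)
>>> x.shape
(23, 5)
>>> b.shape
(3, 5, 3)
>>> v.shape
(3, 5, 23)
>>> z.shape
(5, 3)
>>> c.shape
(5, 5)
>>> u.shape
(23, 5, 3)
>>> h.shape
(3, 5)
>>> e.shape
(3, 5, 3)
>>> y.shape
(3, 5, 5)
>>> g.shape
(3, 3)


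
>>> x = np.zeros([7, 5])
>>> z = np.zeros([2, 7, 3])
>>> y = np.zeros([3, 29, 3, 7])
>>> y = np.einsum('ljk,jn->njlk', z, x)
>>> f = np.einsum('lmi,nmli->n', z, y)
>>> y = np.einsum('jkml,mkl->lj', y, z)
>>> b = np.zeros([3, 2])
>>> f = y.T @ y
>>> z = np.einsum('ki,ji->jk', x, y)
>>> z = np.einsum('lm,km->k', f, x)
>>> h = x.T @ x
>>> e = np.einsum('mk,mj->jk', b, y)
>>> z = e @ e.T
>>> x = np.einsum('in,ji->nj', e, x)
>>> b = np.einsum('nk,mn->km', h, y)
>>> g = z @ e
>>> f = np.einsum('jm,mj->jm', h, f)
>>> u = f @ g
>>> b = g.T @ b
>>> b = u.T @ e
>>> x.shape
(2, 7)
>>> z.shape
(5, 5)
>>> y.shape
(3, 5)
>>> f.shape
(5, 5)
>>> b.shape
(2, 2)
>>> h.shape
(5, 5)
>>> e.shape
(5, 2)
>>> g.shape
(5, 2)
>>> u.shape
(5, 2)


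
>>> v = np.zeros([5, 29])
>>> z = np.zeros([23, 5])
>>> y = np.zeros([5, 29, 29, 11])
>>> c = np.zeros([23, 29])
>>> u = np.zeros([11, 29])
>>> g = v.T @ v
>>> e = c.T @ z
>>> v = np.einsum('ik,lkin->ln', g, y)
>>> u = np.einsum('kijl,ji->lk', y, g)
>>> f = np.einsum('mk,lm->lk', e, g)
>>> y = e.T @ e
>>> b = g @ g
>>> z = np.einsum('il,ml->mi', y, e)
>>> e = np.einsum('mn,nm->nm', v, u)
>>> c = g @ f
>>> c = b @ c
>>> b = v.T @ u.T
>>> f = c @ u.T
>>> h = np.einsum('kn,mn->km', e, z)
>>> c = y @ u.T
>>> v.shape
(5, 11)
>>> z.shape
(29, 5)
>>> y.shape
(5, 5)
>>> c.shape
(5, 11)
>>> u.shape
(11, 5)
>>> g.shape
(29, 29)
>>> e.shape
(11, 5)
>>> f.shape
(29, 11)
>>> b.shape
(11, 11)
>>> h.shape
(11, 29)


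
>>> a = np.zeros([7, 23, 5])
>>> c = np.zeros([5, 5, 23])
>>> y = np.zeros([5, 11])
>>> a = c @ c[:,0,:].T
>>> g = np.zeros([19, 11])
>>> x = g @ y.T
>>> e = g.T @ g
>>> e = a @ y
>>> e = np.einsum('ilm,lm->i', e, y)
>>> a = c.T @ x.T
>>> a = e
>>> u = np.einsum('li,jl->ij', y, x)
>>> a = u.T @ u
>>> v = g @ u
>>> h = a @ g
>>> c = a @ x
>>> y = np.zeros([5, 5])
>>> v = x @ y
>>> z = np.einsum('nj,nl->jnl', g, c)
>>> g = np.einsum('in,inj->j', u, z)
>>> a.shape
(19, 19)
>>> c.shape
(19, 5)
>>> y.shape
(5, 5)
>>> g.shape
(5,)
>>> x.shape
(19, 5)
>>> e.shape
(5,)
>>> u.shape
(11, 19)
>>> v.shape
(19, 5)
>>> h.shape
(19, 11)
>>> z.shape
(11, 19, 5)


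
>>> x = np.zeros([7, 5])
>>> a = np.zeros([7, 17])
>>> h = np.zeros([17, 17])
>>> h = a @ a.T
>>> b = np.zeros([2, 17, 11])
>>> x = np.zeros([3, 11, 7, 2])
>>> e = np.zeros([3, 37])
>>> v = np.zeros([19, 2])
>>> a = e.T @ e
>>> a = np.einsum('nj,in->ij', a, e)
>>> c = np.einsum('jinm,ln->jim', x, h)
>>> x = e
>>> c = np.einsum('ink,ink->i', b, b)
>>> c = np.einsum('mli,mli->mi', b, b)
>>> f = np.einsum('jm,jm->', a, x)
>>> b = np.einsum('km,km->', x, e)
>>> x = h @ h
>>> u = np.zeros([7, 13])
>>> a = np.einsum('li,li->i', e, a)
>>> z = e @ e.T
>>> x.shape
(7, 7)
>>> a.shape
(37,)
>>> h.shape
(7, 7)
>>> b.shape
()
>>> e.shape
(3, 37)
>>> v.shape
(19, 2)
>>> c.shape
(2, 11)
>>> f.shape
()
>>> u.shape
(7, 13)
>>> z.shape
(3, 3)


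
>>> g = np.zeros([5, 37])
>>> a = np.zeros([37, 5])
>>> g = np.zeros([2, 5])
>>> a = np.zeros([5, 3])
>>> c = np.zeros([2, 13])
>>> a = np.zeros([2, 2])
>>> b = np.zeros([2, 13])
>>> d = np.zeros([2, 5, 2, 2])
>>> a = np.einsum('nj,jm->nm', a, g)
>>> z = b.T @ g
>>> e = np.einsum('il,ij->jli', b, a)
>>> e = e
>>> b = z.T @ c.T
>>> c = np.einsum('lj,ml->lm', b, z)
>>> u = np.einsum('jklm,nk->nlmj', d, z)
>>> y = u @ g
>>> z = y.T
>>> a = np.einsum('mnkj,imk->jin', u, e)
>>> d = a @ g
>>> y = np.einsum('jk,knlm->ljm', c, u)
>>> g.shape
(2, 5)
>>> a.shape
(2, 5, 2)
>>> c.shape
(5, 13)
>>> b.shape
(5, 2)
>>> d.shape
(2, 5, 5)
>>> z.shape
(5, 2, 2, 13)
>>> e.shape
(5, 13, 2)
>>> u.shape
(13, 2, 2, 2)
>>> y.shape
(2, 5, 2)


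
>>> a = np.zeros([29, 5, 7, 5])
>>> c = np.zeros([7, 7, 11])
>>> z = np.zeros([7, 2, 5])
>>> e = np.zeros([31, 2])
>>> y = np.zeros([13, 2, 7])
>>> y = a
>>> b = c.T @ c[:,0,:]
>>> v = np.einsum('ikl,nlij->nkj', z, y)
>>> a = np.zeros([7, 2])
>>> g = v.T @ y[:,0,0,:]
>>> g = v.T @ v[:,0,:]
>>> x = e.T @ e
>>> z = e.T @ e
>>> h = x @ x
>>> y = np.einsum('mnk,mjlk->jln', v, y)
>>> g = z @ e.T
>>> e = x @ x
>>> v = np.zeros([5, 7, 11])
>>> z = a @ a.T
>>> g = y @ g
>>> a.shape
(7, 2)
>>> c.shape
(7, 7, 11)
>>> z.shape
(7, 7)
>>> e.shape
(2, 2)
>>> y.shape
(5, 7, 2)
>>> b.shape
(11, 7, 11)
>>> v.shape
(5, 7, 11)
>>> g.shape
(5, 7, 31)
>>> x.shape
(2, 2)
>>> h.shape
(2, 2)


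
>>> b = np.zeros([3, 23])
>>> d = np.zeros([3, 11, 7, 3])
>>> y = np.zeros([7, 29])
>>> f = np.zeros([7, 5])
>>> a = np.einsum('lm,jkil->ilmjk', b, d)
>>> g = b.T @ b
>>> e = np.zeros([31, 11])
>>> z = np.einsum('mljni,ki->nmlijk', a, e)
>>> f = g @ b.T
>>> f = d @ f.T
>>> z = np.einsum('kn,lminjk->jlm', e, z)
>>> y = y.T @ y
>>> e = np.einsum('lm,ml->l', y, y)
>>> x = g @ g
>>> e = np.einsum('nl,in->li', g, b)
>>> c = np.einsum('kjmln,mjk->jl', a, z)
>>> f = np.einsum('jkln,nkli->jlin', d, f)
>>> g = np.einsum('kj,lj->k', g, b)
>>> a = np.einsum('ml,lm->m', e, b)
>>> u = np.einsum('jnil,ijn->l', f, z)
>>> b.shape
(3, 23)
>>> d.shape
(3, 11, 7, 3)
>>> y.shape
(29, 29)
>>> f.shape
(3, 7, 23, 3)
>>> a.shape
(23,)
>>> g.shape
(23,)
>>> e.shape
(23, 3)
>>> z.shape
(23, 3, 7)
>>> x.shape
(23, 23)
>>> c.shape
(3, 3)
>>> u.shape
(3,)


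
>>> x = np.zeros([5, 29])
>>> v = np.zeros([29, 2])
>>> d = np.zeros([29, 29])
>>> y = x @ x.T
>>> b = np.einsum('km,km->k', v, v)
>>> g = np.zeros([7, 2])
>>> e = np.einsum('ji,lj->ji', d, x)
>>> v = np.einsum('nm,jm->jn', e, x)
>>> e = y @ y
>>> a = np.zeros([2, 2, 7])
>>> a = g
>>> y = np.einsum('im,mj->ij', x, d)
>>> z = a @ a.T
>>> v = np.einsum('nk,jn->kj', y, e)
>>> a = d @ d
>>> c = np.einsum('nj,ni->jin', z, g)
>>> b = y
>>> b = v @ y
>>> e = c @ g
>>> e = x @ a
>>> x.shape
(5, 29)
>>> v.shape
(29, 5)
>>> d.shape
(29, 29)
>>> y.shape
(5, 29)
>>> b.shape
(29, 29)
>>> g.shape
(7, 2)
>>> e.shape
(5, 29)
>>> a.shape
(29, 29)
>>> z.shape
(7, 7)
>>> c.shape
(7, 2, 7)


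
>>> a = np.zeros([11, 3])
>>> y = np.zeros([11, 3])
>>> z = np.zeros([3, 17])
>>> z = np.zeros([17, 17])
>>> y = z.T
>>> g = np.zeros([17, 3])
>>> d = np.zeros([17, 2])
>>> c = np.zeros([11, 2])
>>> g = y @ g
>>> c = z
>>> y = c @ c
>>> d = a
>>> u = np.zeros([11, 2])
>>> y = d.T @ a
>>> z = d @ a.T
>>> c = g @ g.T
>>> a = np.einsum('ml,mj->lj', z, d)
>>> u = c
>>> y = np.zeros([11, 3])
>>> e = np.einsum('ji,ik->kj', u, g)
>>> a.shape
(11, 3)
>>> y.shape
(11, 3)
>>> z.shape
(11, 11)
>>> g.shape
(17, 3)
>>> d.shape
(11, 3)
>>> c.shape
(17, 17)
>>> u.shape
(17, 17)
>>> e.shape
(3, 17)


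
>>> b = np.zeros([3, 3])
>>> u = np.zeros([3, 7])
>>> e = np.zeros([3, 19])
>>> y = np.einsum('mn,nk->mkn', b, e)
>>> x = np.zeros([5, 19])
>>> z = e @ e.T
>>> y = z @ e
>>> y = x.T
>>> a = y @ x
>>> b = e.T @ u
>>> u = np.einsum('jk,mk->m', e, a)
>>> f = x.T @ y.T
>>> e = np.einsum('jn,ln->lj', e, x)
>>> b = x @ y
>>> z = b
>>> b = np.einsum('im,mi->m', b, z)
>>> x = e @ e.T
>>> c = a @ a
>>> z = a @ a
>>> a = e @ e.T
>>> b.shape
(5,)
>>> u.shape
(19,)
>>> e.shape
(5, 3)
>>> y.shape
(19, 5)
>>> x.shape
(5, 5)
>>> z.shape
(19, 19)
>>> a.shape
(5, 5)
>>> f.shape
(19, 19)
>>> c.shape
(19, 19)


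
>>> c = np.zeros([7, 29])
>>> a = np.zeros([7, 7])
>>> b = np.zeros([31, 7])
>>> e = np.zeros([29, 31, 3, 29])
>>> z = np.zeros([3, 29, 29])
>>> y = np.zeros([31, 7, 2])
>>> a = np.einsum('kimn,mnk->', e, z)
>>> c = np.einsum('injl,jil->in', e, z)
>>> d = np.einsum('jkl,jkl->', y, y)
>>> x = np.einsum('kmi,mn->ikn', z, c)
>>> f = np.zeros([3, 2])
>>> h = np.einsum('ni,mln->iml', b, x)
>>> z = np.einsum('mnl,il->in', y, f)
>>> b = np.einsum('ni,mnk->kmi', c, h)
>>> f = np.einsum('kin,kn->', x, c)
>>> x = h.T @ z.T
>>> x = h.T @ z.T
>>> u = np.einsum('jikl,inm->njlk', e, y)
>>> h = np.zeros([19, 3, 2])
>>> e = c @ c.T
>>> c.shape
(29, 31)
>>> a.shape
()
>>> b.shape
(3, 7, 31)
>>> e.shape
(29, 29)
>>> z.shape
(3, 7)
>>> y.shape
(31, 7, 2)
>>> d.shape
()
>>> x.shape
(3, 29, 3)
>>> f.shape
()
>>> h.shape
(19, 3, 2)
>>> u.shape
(7, 29, 29, 3)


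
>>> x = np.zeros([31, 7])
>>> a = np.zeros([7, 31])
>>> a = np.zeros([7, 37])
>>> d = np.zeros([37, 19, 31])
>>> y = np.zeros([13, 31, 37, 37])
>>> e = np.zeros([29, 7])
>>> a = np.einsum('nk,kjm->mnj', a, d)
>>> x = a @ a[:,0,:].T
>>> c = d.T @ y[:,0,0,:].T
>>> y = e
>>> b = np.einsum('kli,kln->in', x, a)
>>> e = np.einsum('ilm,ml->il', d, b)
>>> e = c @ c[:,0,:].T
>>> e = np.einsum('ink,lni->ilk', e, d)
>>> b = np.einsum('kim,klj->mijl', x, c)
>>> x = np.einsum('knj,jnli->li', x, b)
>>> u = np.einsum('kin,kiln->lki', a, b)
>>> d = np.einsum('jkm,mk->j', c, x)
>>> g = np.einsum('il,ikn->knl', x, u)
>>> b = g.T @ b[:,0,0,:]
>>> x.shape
(13, 19)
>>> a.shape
(31, 7, 19)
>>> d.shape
(31,)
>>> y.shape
(29, 7)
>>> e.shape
(31, 37, 31)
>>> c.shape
(31, 19, 13)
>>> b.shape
(19, 7, 19)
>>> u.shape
(13, 31, 7)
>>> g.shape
(31, 7, 19)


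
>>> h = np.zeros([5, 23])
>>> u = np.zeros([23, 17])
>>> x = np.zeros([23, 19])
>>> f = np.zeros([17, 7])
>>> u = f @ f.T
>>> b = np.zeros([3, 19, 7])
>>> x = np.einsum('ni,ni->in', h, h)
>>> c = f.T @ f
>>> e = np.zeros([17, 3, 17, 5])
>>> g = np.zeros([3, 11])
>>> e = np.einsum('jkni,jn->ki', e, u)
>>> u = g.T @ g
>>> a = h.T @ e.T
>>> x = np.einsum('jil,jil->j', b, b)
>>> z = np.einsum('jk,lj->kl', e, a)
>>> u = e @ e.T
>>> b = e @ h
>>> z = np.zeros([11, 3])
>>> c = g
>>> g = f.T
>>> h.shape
(5, 23)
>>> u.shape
(3, 3)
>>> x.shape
(3,)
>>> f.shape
(17, 7)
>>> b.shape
(3, 23)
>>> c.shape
(3, 11)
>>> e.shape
(3, 5)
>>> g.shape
(7, 17)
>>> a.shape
(23, 3)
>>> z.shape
(11, 3)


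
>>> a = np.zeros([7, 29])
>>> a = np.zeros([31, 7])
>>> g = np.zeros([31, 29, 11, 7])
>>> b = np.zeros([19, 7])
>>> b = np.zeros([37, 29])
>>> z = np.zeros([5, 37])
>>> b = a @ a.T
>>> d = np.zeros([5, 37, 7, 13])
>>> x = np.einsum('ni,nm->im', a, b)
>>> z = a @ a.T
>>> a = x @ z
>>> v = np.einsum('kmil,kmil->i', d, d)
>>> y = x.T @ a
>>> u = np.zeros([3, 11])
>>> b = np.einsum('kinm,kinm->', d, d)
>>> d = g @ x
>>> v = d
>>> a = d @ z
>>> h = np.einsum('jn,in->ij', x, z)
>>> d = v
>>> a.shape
(31, 29, 11, 31)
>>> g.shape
(31, 29, 11, 7)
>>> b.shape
()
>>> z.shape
(31, 31)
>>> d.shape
(31, 29, 11, 31)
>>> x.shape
(7, 31)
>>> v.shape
(31, 29, 11, 31)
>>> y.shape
(31, 31)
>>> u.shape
(3, 11)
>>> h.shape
(31, 7)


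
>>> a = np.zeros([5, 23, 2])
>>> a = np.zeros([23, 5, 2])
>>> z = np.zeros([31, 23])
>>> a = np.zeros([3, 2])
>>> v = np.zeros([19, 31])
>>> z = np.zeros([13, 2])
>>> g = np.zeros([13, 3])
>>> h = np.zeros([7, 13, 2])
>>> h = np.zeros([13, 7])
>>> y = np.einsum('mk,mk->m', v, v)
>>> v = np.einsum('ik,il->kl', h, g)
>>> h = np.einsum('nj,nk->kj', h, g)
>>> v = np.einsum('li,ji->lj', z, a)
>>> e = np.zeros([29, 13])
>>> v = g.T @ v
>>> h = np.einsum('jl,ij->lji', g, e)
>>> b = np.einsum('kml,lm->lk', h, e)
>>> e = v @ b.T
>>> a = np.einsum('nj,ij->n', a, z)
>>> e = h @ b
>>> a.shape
(3,)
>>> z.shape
(13, 2)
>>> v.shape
(3, 3)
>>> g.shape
(13, 3)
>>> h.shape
(3, 13, 29)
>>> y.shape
(19,)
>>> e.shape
(3, 13, 3)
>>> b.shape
(29, 3)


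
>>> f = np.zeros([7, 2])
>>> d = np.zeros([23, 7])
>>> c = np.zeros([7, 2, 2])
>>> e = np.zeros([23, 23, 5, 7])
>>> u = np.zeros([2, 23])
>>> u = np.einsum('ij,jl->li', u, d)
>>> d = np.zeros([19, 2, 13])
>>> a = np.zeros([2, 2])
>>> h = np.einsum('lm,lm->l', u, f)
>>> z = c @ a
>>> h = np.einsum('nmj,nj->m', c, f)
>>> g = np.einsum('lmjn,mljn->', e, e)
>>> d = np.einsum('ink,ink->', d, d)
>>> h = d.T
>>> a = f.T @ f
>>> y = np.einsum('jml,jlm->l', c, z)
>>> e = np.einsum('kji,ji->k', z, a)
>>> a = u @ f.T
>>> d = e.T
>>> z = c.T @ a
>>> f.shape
(7, 2)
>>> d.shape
(7,)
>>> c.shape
(7, 2, 2)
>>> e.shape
(7,)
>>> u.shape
(7, 2)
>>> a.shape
(7, 7)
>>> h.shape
()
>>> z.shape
(2, 2, 7)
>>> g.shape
()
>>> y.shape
(2,)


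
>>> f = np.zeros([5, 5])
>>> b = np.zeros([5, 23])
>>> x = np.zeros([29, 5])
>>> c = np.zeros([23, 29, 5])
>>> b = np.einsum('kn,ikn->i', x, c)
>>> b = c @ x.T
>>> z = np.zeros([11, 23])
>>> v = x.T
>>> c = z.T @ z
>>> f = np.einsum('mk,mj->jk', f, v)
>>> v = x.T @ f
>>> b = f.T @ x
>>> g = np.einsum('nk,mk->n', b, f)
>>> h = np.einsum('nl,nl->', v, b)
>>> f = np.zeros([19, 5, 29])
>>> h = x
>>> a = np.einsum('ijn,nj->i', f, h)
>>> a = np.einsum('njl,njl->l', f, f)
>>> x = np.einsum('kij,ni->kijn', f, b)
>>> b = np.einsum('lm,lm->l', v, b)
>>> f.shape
(19, 5, 29)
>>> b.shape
(5,)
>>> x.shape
(19, 5, 29, 5)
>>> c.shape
(23, 23)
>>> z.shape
(11, 23)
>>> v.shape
(5, 5)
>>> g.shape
(5,)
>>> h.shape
(29, 5)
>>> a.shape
(29,)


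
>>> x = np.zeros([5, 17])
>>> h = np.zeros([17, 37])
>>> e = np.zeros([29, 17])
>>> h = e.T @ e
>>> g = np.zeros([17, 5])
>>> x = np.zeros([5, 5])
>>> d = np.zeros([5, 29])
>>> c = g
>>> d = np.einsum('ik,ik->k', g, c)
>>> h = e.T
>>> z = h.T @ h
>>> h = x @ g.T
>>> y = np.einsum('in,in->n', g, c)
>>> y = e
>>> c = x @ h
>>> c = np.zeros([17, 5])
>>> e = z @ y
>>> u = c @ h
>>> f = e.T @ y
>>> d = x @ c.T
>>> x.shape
(5, 5)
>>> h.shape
(5, 17)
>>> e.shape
(29, 17)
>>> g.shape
(17, 5)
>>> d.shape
(5, 17)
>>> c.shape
(17, 5)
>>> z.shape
(29, 29)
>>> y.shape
(29, 17)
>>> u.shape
(17, 17)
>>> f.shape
(17, 17)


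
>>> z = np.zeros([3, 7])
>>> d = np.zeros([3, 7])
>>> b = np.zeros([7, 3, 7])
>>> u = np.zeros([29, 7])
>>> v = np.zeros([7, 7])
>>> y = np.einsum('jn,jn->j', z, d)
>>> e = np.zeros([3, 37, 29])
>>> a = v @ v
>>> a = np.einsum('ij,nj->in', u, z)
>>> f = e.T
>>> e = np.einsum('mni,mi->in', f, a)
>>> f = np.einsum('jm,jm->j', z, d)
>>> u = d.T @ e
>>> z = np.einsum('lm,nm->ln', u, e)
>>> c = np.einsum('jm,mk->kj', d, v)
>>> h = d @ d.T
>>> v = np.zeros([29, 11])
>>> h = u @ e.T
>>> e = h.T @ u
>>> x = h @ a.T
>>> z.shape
(7, 3)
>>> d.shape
(3, 7)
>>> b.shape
(7, 3, 7)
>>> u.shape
(7, 37)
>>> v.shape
(29, 11)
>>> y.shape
(3,)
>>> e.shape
(3, 37)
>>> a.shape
(29, 3)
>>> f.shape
(3,)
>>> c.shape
(7, 3)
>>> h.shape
(7, 3)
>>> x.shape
(7, 29)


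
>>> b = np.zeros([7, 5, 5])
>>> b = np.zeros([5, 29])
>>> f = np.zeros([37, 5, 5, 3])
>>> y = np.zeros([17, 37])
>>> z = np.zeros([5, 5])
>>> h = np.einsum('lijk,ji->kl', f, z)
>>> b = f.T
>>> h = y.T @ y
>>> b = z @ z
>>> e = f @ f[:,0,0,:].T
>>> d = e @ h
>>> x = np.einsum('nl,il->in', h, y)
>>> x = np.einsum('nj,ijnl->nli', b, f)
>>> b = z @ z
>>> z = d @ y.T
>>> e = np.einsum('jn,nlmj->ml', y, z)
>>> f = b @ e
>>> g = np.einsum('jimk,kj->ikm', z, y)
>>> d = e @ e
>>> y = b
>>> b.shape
(5, 5)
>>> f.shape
(5, 5)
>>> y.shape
(5, 5)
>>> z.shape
(37, 5, 5, 17)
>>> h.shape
(37, 37)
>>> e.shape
(5, 5)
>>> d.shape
(5, 5)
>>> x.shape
(5, 3, 37)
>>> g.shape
(5, 17, 5)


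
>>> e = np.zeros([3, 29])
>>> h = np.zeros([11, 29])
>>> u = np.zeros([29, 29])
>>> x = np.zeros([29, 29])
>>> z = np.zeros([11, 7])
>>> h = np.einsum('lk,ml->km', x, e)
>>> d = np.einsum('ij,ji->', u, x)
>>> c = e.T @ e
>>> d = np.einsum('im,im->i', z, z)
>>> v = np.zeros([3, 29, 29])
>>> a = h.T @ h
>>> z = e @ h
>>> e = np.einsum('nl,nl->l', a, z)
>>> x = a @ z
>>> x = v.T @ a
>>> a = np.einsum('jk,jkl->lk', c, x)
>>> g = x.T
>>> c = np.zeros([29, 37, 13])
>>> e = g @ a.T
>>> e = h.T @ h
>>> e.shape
(3, 3)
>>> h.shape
(29, 3)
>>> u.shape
(29, 29)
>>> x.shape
(29, 29, 3)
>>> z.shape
(3, 3)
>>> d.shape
(11,)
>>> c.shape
(29, 37, 13)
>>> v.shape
(3, 29, 29)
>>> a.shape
(3, 29)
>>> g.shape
(3, 29, 29)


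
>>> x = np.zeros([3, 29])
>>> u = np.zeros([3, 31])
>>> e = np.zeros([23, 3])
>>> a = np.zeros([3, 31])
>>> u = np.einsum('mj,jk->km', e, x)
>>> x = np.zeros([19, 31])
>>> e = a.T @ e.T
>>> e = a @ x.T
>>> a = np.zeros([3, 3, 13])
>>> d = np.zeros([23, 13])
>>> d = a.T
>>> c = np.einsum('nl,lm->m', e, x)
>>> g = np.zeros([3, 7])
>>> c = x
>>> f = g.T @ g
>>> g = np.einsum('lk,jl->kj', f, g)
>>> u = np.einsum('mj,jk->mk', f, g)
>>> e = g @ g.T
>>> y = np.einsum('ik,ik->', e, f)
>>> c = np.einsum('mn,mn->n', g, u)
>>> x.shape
(19, 31)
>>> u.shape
(7, 3)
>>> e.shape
(7, 7)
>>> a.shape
(3, 3, 13)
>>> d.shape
(13, 3, 3)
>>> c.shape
(3,)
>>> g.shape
(7, 3)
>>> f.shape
(7, 7)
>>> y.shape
()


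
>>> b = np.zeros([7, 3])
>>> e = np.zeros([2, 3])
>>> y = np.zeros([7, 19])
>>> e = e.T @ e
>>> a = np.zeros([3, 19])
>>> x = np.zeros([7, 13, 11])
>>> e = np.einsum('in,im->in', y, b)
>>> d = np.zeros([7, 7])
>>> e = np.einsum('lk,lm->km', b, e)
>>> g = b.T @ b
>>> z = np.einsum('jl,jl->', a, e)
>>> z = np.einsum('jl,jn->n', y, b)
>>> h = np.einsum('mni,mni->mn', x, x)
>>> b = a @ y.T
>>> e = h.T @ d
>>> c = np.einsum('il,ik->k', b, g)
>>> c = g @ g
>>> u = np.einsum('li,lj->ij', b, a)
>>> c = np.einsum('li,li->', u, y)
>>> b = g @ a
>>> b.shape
(3, 19)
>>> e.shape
(13, 7)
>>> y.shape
(7, 19)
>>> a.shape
(3, 19)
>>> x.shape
(7, 13, 11)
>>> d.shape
(7, 7)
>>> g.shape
(3, 3)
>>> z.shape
(3,)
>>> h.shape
(7, 13)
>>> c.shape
()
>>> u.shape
(7, 19)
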